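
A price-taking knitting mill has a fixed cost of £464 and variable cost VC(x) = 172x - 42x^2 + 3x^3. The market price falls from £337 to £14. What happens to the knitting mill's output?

Output falls from 11 to 0 (the firm shuts down)

AVC = 172 - 42x + 3x^2, minimized at x = 7 where min AVC = £25. MC = 172 - 84x + 9x^2.
With P = £337 above the shutdown price, P = MC gives x = 11.
At P = £14 < min AVC = £25, price no longer covers variable cost at any output, so the firm shuts down: x = 0.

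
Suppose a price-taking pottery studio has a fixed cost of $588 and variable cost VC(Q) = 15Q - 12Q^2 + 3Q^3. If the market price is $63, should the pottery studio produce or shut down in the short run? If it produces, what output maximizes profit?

Produce at Q = 4

Strip out fixed cost: VC = 15Q - 12Q^2 + 3Q^3. Then AVC = 15 - 12Q + 3Q^2 and MC = 15 - 24Q + 9Q^2.
The AVC parabola has its vertex at Q = 12/6 = 2, where AVC = 15 - 12·2 + 3·2^2 = $3.
Because $63 ≥ $3, revenue can cover variable cost; the firm operates.
Set P = MC: 63 = 15 - 24Q + 9Q^2 → -48 - 24Q + 9Q^2 = 0. The roots are Q = -4/3 and Q = 4; the profit-maximizing output is on the rising part of MC, so Q* = 4.
Check: AVC at Q = 4 is $15 ≤ P, so revenue covers variable cost.
Profit = P·Q − TC = 63·4 − 648 = -$396, a loss, but smaller than the $588 fixed cost the firm would lose by shutting down.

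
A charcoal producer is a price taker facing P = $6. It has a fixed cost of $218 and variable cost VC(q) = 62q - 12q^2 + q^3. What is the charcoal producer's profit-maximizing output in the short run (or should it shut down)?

From TC, MC = TC'(q) = 62 - 24q + 3q^2 and AVC = VC/q = 62 - 12q + q^2.
AVC hits its minimum where MC = AVC, at q = 6, giving min AVC = 62 - 12·6 + 6^2 = $26.
With P < min AVC ($6 < $26), every unit sold adds to the loss.
The firm minimizes its loss by shutting down and losing only its fixed cost of $218.

Shut down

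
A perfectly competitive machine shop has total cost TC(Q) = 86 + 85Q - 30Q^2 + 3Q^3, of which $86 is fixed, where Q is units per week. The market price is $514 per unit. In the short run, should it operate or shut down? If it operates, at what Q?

Strip out fixed cost: VC = 85Q - 30Q^2 + 3Q^3. Then AVC = 85 - 30Q + 3Q^2 and MC = 85 - 60Q + 9Q^2.
AVC hits its minimum where MC = AVC, at Q = 5, giving min AVC = 85 - 30·5 + 3·5^2 = $10.
P = $514 exceeds min AVC = $10, so the firm stays open.
Set P = MC: 514 = 85 - 60Q + 9Q^2 → -429 - 60Q + 9Q^2 = 0. The roots are Q = -13/3 and Q = 11; the profit-maximizing output is on the rising part of MC, so Q* = 11.
Check: AVC at Q = 11 is $118 ≤ P, so revenue covers variable cost.
Profit = P·Q − TC = 514·11 − 1384 = $4270.

Produce at Q = 11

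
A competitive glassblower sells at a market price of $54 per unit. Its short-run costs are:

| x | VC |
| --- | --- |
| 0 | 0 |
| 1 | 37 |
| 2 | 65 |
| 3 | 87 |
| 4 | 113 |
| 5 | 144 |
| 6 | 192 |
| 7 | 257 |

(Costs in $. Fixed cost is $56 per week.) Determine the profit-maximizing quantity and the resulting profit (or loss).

x = 6; profit = $76

Profit at each row (π = 54x − TC): x=0: -56; x=1: -39; x=2: -13; x=3: 19; x=4: 47; x=5: 70; x=6: 76; x=7: 65.
Profit is maximized at x = 6. AVC there is 192/6 = $32 ≤ P, so producing beats shutting down (which would give -$56).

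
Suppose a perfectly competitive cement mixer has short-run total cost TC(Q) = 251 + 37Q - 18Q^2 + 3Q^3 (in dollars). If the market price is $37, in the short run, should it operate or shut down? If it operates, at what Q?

Produce at Q = 4

Variable cost is VC = 37Q - 18Q^2 + 3Q^3, so AVC = VC/Q = 37 - 18Q + 3Q^2 and MC = dTC/dQ = 37 - 36Q + 9Q^2.
The AVC parabola has its vertex at Q = 18/6 = 3, where AVC = 37 - 18·3 + 3·3^2 = $10.
Since P = $37 ≥ min AVC = $10, price covers variable cost and the firm should produce.
Solving P = MC: -36Q + 9Q^2 = 0 ⇒ Q = 0 or 4. On the upward-sloping branch, Q* = 4.
Check: AVC at Q = 4 is $13 ≤ P, so revenue covers variable cost.
Profit = P·Q − TC = 37·4 − 303 = -$155, a loss, but smaller than the $251 fixed cost the firm would lose by shutting down.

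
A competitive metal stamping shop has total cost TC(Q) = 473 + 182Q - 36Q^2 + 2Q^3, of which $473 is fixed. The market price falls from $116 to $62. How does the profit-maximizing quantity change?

Output falls from 11 to 10

AVC = 182 - 36Q + 2Q^2, minimized at Q = 9 where min AVC = $20. MC = 182 - 72Q + 6Q^2.
With P = $116 above the shutdown price, P = MC gives Q = 11.
At P = $62 ≥ min AVC, set P = MC: Q = 10. The firm stays open but cuts output.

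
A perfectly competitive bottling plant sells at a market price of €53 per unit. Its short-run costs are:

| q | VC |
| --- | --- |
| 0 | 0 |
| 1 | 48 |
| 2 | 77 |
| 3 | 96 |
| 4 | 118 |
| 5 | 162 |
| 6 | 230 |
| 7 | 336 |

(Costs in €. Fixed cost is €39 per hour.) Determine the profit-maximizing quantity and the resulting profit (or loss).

q = 5; profit = €64

Compute π = P·q − TC at each output: q=0: -39; q=1: -34; q=2: -10; q=3: 24; q=4: 55; q=5: 64; q=6: 49; q=7: -4.
Profit is maximized at q = 5. AVC there is 162/5 = €32.40 ≤ P, so producing beats shutting down (which would give -€39).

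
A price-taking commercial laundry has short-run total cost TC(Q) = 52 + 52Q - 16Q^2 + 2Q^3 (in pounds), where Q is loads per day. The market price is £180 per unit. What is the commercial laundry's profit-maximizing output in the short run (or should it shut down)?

From TC, MC = TC'(Q) = 52 - 32Q + 6Q^2 and AVC = VC/Q = 52 - 16Q + 2Q^2.
AVC is minimized where dAVC/dQ = -16 + 4Q = 0, at Q = 4; min AVC = 52 - 16·4 + 2·4^2 = £20.
Because £180 ≥ £20, revenue can cover variable cost; the firm operates.
Set P = MC: 180 = 52 - 32Q + 6Q^2 → -128 - 32Q + 6Q^2 = 0. The roots are Q = -8/3 and Q = 8; the profit-maximizing output is on the rising part of MC, so Q* = 8.
Check: AVC at Q = 8 is £52 ≤ P, so revenue covers variable cost.
Profit = P·Q − TC = 180·8 − 468 = £972.

Produce at Q = 8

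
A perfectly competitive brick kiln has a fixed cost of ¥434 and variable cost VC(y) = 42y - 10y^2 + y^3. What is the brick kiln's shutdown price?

The firm shuts down when price falls below the minimum of average variable cost. AVC = VC/y = 42 - 10y + y^2.
At the minimum of AVC, MC = AVC. MC = 42 - 20y + 3y^2; setting MC = AVC gives 2y^2 - 10y = 0, so y = 5. min AVC = 17.
So the shutdown price is ¥17.

¥17 per unit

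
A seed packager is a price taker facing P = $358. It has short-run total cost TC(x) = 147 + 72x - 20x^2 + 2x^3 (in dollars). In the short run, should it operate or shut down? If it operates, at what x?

Produce at x = 11

Strip out fixed cost: VC = 72x - 20x^2 + 2x^3. Then AVC = 72 - 20x + 2x^2 and MC = 72 - 40x + 6x^2.
AVC hits its minimum where MC = AVC, at x = 5, giving min AVC = 72 - 20·5 + 2·5^2 = $22.
Since P = $358 ≥ min AVC = $22, price covers variable cost and the firm should produce.
P = MC gives -286 - 40x + 6x^2 = 0, with roots -13/3 and 11. Take the larger (rising MC): x* = 11.
Check: AVC at x = 11 is $94 ≤ P, so revenue covers variable cost.
Profit = P·x − TC = 358·11 − 1181 = $2757.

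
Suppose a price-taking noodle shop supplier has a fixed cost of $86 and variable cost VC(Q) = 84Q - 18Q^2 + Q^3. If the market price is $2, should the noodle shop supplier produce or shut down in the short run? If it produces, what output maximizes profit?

From TC, MC = TC'(Q) = 84 - 36Q + 3Q^2 and AVC = VC/Q = 84 - 18Q + Q^2.
AVC hits its minimum where MC = AVC, at Q = 9, giving min AVC = 84 - 18·9 + 9^2 = $3.
With P < min AVC ($2 < $3), every unit sold adds to the loss.
Best response: produce nothing and absorb the $86 fixed cost.

Shut down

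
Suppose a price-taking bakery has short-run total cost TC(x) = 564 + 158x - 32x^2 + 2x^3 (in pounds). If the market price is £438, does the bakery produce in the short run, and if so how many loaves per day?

Produce at x = 14

From TC, MC = TC'(x) = 158 - 64x + 6x^2 and AVC = VC/x = 158 - 32x + 2x^2.
AVC hits its minimum where MC = AVC, at x = 8, giving min AVC = 158 - 32·8 + 2·8^2 = £30.
Because £438 ≥ £30, revenue can cover variable cost; the firm operates.
P = MC gives -280 - 64x + 6x^2 = 0, with roots -10/3 and 14. Take the larger (rising MC): x* = 14.
Check: AVC at x = 14 is £102 ≤ P, so revenue covers variable cost.
Profit = P·x − TC = 438·14 − 1992 = £4140.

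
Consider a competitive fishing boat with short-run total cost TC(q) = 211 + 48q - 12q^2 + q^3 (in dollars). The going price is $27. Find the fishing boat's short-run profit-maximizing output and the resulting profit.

Profit = -$113 at q = 7

AVC = 48 - 12q + q^2 has its minimum $12 at q = 6; price $27 clears that bar, so the firm operates.
MC = 48 - 24q + 3q^2. Setting P = MC and taking the root on the rising branch gives q* = 7.
TR = 27·7 = 189. TC = 211 + 91 = 302. Profit = 189 − 302 = -$113.
Shutting down would mean losing the fixed cost of $211, so operating at a loss of $113 is better by $98.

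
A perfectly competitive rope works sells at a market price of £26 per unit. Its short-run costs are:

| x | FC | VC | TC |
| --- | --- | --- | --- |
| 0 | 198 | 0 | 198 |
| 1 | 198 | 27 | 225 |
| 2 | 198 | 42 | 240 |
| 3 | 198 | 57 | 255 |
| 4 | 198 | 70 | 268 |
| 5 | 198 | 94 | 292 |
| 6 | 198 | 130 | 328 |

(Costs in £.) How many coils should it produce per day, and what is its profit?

Compute π = P·x − TC at each output: x=0: -198; x=1: -199; x=2: -188; x=3: -177; x=4: -164; x=5: -162; x=6: -172.
Profit is maximized at x = 5. AVC there is 94/5 = £18.80 ≤ P, so producing beats shutting down (which would give -£198).

x = 5; profit = -£162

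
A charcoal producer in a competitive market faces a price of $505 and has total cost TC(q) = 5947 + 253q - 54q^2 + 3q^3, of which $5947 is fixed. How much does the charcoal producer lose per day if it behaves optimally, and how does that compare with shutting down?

Profit = -$67 at q = 14

AVC = 253 - 54q + 3q^2; min AVC = $10 at q = 9. Since P = $505 ≥ min AVC, the firm produces.
With MC = 253 - 108q + 9q^2, P = MC on the upward-sloping part at q* = 14.
TR = 505·14 = 7070. TC = 5947 + 1190 = 7137. Profit = 7070 − 7137 = -$67.
By producing, the firm covers all variable cost plus $5880 of fixed cost; shutting down would lose the full $5947.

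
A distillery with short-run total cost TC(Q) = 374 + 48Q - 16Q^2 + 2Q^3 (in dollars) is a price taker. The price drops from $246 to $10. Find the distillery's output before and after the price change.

AVC = 48 - 16Q + 2Q^2, minimized at Q = 4 where min AVC = $16. MC = 48 - 32Q + 6Q^2.
At P = $246 ≥ min AVC, set P = MC on the rising branch: Q = 9.
At P = $10 < min AVC = $16, price no longer covers variable cost at any output, so the firm shuts down: Q = 0.

Output falls from 9 to 0 (the firm shuts down)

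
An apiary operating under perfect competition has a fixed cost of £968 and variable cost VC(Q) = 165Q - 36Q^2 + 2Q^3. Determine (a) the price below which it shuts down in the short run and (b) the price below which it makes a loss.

Shutdown price = £3; break-even price = £99

AVC = 165 - 36Q + 2Q^2; minimized at Q = 9, giving min AVC = £3. That is the shutdown price.
ATC = 968/Q + 165 - 36Q + 2Q^2. Setting dATC/dQ = −968/Q^2 − 36 + 4Q = 0 gives Q = 11 (since 4·11^3 − 36·11^2 = 968).
min ATC = 968/11 + 165 − 36·11 + 2·11^2 = £99. That is the break-even price.
For £3 ≤ P < £99 the firm produces at a loss; below £3 it shuts down.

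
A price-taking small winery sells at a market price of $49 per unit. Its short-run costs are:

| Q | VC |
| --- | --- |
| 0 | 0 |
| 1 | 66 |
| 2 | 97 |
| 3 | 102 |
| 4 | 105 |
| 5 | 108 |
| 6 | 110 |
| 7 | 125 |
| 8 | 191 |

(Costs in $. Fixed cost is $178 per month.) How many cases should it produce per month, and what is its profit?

Profit at each row (π = 49Q − TC): Q=0: -178; Q=1: -195; Q=2: -177; Q=3: -133; Q=4: -87; Q=5: -41; Q=6: 6; Q=7: 40; Q=8: 23.
Profit is maximized at Q = 7. AVC there is 125/7 = $17.86 ≤ P, so producing beats shutting down (which would give -$178).

Q = 7; profit = $40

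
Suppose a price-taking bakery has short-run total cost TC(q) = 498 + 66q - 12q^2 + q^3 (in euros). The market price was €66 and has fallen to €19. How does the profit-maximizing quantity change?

AVC = 66 - 12q + q^2, minimized at q = 6 where min AVC = €30. MC = 66 - 24q + 3q^2.
With P = €66 above the shutdown price, P = MC gives q = 8.
At P = €19 < min AVC = €30, price no longer covers variable cost at any output, so the firm shuts down: q = 0.

Output falls from 8 to 0 (the firm shuts down)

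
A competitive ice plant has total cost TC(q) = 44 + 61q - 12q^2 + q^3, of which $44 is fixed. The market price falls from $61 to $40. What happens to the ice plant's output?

Output falls from 8 to 7

MC = 61 - 24q + 3q^2; the shutdown threshold is min AVC = $25 (at q = 6).
At P = $61 ≥ min AVC, set P = MC on the rising branch: q = 8.
At P = $40 ≥ min AVC, set P = MC: q = 7. The firm stays open but cuts output.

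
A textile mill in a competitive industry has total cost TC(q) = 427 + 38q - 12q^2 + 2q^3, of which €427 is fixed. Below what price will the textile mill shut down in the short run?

€20 per unit

Short-run supply begins at min AVC. From VC = 38q - 12q^2 + 2q^3, AVC = 38 - 12q + 2q^2.
At the minimum of AVC, MC = AVC. MC = 38 - 24q + 6q^2; setting MC = AVC gives 4q^2 - 12q = 0, so q = 3. min AVC = 20.
For P < €20 the firm produces nothing.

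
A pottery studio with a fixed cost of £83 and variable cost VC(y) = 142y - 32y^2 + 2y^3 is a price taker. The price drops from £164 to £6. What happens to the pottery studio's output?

MC = 142 - 64y + 6y^2; the shutdown threshold is min AVC = £14 (at y = 8).
With P = £164 above the shutdown price, P = MC gives y = 11.
At P = £6 < min AVC = £14, price no longer covers variable cost at any output, so the firm shuts down: y = 0.

Output falls from 11 to 0 (the firm shuts down)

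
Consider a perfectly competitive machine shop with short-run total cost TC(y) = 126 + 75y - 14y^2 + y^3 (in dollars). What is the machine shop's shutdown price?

The shutdown price is the minimum of AVC. VC = 75y - 14y^2 + y^3, so AVC = 75 - 14y + y^2.
dAVC/dy = -14 + 2y = 0 gives y = 7. min AVC = 75 - 14·7 + 7^2 = 26.
The firm shuts down for any P below $26.

$26 per unit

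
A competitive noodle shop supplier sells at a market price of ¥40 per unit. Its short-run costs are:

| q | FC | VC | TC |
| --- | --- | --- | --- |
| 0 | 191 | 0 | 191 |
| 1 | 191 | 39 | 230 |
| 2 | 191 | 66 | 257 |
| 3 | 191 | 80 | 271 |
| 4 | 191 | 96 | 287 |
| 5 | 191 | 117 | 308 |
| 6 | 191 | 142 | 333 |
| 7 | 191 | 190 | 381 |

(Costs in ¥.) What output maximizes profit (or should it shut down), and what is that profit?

q = 6; profit = -¥93

Tabulate TR − TC: q=0: -191; q=1: -190; q=2: -177; q=3: -151; q=4: -127; q=5: -108; q=6: -93; q=7: -101.
Profit is maximized at q = 6. AVC there is 142/6 = ¥23.67 ≤ P, so producing beats shutting down (which would give -¥191).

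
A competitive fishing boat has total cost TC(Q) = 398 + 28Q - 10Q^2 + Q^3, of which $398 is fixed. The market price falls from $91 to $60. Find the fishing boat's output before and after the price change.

AVC = 28 - 10Q + Q^2, minimized at Q = 5 where min AVC = $3. MC = 28 - 20Q + 3Q^2.
At P = $91 ≥ min AVC, set P = MC on the rising branch: Q = 9.
At P = $60 ≥ min AVC, set P = MC: Q = 8. The firm stays open but cuts output.

Output falls from 9 to 8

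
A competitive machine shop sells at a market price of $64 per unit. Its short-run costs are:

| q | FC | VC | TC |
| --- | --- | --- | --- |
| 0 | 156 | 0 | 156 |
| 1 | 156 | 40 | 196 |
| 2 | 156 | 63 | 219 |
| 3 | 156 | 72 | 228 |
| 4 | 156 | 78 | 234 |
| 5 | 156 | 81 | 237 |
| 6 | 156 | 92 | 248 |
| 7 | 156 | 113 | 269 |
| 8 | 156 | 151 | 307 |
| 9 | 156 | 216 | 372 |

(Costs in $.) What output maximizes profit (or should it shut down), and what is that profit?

q = 8; profit = $205

Compute π = P·q − TC at each output: q=0: -156; q=1: -132; q=2: -91; q=3: -36; q=4: 22; q=5: 83; q=6: 136; q=7: 179; q=8: 205; q=9: 204.
Profit is maximized at q = 8. AVC there is 151/8 = $18.88 ≤ P, so producing beats shutting down (which would give -$156).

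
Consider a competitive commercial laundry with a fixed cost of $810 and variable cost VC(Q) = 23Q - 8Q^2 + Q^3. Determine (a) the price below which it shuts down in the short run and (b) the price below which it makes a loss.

Shutdown price = $7; break-even price = $122

Shutdown price = min AVC. AVC = 23 - 8Q + Q^2, with vertex at Q = 4 and minimum $7.
ATC = 810/Q + 23 - 8Q + Q^2. Setting dATC/dQ = −810/Q^2 − 8 + 2Q = 0 gives Q = 9 (since 2·9^3 − 8·9^2 = 810).
min ATC = 810/9 + 23 − 8·9 + 9^2 = $122. That is the break-even price.
For $7 ≤ P < $122 the firm produces at a loss; below $7 it shuts down.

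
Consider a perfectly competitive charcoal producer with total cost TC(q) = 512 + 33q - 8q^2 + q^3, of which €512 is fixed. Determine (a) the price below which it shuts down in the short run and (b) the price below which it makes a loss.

Shutdown price = €17; break-even price = €97

Shutdown price = min AVC. AVC = 33 - 8q + q^2, with vertex at q = 4 and minimum €17.
ATC = 512/q + 33 - 8q + q^2. Setting dATC/dq = −512/q^2 − 8 + 2q = 0 gives q = 8 (since 2·8^3 − 8·8^2 = 512).
min ATC = 512/8 + 33 − 8·8 + 8^2 = €97. That is the break-even price.
For €17 ≤ P < €97 the firm produces at a loss; below €17 it shuts down.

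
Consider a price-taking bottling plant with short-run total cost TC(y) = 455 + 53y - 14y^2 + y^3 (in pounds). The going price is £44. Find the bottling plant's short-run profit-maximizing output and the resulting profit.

Profit = -£131 at y = 9

AVC = 53 - 14y + y^2 has its minimum £4 at y = 7; price £44 clears that bar, so the firm operates.
With MC = 53 - 28y + 3y^2, P = MC on the upward-sloping part at y* = 9.
TR = 44·9 = 396. TC = 455 + 72 = 527. Profit = 396 − 527 = -£131.
That loss of £131 beats the £455 the firm would lose by shutting down; producing recovers £324 of fixed cost.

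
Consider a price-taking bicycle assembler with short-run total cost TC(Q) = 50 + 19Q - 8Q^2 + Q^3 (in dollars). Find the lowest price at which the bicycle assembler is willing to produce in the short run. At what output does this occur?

Short-run supply begins at min AVC. From VC = 19Q - 8Q^2 + Q^3, AVC = 19 - 8Q + Q^2.
At the minimum of AVC, MC = AVC. MC = 19 - 16Q + 3Q^2; setting MC = AVC gives 2Q^2 - 8Q = 0, so Q = 4. min AVC = 3.
For P < $3 the firm produces nothing.

$3 per unit, at Q = 4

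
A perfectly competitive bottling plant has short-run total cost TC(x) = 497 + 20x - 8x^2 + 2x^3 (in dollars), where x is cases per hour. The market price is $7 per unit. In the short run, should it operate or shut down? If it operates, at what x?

From TC, MC = TC'(x) = 20 - 16x + 6x^2 and AVC = VC/x = 20 - 8x + 2x^2.
The AVC parabola has its vertex at x = 8/4 = 2, where AVC = 20 - 8·2 + 2·2^2 = $12.
P = $7 lies below min AVC = $12; no output level covers variable cost.
Shutting down limits the loss to fixed cost, $497.

Shut down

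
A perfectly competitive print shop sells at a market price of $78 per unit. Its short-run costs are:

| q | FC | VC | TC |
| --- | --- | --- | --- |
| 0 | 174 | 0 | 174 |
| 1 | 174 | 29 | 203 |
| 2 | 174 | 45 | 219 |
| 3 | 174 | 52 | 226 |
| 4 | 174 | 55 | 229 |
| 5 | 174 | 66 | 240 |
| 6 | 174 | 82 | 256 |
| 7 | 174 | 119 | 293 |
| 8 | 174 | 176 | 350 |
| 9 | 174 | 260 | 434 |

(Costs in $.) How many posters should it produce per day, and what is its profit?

Compute π = P·q − TC at each output: q=0: -174; q=1: -125; q=2: -63; q=3: 8; q=4: 83; q=5: 150; q=6: 212; q=7: 253; q=8: 274; q=9: 268.
Profit is maximized at q = 8. AVC there is 176/8 = $22 ≤ P, so producing beats shutting down (which would give -$174).

q = 8; profit = $274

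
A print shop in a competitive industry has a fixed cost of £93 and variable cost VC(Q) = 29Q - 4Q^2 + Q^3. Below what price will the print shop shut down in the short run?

£25 per unit

The firm shuts down when price falls below the minimum of average variable cost. AVC = VC/Q = 29 - 4Q + Q^2.
dAVC/dQ = -4 + 2Q = 0 gives Q = 2. min AVC = 29 - 4·2 + 2^2 = 25.
For P < £25 the firm produces nothing.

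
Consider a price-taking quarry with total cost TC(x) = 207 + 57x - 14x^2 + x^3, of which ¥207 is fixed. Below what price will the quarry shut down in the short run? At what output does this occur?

Short-run supply begins at min AVC. From VC = 57x - 14x^2 + x^3, AVC = 57 - 14x + x^2.
At the minimum of AVC, MC = AVC. MC = 57 - 28x + 3x^2; setting MC = AVC gives 2x^2 - 14x = 0, so x = 7. min AVC = 8.
So the shutdown price is ¥8.

¥8 per unit, at x = 7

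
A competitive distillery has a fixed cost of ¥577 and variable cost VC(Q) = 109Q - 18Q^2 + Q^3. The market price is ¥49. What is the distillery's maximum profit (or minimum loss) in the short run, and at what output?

Profit = -¥377 at Q = 10

AVC = 109 - 18Q + Q^2 has its minimum ¥28 at Q = 9; price ¥49 clears that bar, so the firm operates.
With MC = 109 - 36Q + 3Q^2, P = MC on the upward-sloping part at Q* = 10.
TR = 49·10 = 490. TC = 577 + 290 = 867. Profit = 490 − 867 = -¥377.
By producing, the firm covers all variable cost plus ¥200 of fixed cost; shutting down would lose the full ¥577.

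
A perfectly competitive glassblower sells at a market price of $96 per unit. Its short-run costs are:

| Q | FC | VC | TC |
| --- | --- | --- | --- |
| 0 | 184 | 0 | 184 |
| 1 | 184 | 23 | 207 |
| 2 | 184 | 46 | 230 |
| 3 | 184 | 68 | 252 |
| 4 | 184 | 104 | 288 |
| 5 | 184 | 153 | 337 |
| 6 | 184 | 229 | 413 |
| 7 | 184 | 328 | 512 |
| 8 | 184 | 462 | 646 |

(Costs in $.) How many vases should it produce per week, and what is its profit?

Q = 6; profit = $163

Compute π = P·Q − TC at each output: Q=0: -184; Q=1: -111; Q=2: -38; Q=3: 36; Q=4: 96; Q=5: 143; Q=6: 163; Q=7: 160; Q=8: 122.
Profit is maximized at Q = 6. AVC there is 229/6 = $38.17 ≤ P, so producing beats shutting down (which would give -$184).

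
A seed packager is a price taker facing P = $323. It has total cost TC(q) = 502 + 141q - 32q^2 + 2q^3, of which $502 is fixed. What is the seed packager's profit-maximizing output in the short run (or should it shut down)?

Produce at q = 13

From TC, MC = TC'(q) = 141 - 64q + 6q^2 and AVC = VC/q = 141 - 32q + 2q^2.
The AVC parabola has its vertex at q = 32/4 = 8, where AVC = 141 - 32·8 + 2·8^2 = $13.
Since P = $323 ≥ min AVC = $13, price covers variable cost and the firm should produce.
Solving P = MC: -182 - 64q + 6q^2 = 0 ⇒ q = -7/3 or 13. On the upward-sloping branch, q* = 13.
Check: AVC at q = 13 is $63 ≤ P, so revenue covers variable cost.
Profit = P·q − TC = 323·13 − 1321 = $2878.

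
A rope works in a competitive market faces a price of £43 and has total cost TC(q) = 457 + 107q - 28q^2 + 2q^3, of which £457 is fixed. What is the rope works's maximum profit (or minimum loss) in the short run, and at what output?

AVC = 107 - 28q + 2q^2 has its minimum £9 at q = 7; price £43 clears that bar, so the firm operates.
With MC = 107 - 56q + 6q^2, P = MC on the upward-sloping part at q* = 8.
TR = 43·8 = 344. TC = 457 + 88 = 545. Profit = 344 − 545 = -£201.
That loss of £201 beats the £457 the firm would lose by shutting down; producing recovers £256 of fixed cost.

Profit = -£201 at q = 8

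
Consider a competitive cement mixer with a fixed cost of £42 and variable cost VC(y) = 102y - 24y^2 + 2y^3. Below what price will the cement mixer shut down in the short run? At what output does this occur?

£30 per unit, at y = 6

The shutdown price is the minimum of AVC. VC = 102y - 24y^2 + 2y^3, so AVC = 102 - 24y + 2y^2.
At the minimum of AVC, MC = AVC. MC = 102 - 48y + 6y^2; setting MC = AVC gives 4y^2 - 24y = 0, so y = 6. min AVC = 30.
So the shutdown price is £30.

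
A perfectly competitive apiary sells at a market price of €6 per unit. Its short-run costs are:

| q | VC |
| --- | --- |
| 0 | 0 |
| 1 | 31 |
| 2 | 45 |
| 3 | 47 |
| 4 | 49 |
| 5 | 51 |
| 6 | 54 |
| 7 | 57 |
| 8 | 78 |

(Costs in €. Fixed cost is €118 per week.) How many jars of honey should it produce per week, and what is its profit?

Profit at each row (π = 6q − TC): q=0: -118; q=1: -143; q=2: -151; q=3: -147; q=4: -143; q=5: -139; q=6: -136; q=7: -133; q=8: -148.
Profit is highest at q = 0. Equivalently, the lowest AVC in the table is 57/7 ≈ €8.14 at q = 7, and P = €6 falls below it — price never covers variable cost, so the firm shuts down and loses only its fixed cost.

q = 0 (shut down); profit = -€118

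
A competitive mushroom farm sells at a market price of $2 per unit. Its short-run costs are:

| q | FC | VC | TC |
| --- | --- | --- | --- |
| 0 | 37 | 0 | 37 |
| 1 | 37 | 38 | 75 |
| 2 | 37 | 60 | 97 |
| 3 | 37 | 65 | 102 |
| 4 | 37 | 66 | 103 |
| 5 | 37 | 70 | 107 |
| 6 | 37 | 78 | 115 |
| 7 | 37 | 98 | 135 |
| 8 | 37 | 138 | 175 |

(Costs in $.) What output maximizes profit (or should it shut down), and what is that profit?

q = 0 (shut down); profit = -$37

Profit at each row (π = 2q − TC): q=0: -37; q=1: -73; q=2: -93; q=3: -96; q=4: -95; q=5: -97; q=6: -103; q=7: -121; q=8: -159.
Profit is highest at q = 0. Equivalently, the lowest AVC in the table is 78/6 ≈ $13 at q = 6, and P = $2 falls below it — price never covers variable cost, so the firm shuts down and loses only its fixed cost.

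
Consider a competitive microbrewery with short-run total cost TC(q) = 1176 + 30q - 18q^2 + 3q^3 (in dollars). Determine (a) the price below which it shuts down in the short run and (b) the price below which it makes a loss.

Shutdown price = $3; break-even price = $219

Shutdown price = min AVC. AVC = 30 - 18q + 3q^2, with vertex at q = 3 and minimum $3.
ATC = 1176/q + 30 - 18q + 3q^2. Setting dATC/dq = −1176/q^2 − 18 + 6q = 0 gives q = 7 (since 6·7^3 − 18·7^2 = 1176).
min ATC = 1176/7 + 30 − 18·7 + 3·7^2 = $219. That is the break-even price.
For $3 ≤ P < $219 the firm produces at a loss; below $3 it shuts down.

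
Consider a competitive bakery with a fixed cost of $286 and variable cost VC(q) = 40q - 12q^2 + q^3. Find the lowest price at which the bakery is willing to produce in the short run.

Short-run supply begins at min AVC. From VC = 40q - 12q^2 + q^3, AVC = 40 - 12q + q^2.
dAVC/dq = -12 + 2q = 0 gives q = 6. min AVC = 40 - 12·6 + 6^2 = 4.
For P < $4 the firm produces nothing.

$4 per unit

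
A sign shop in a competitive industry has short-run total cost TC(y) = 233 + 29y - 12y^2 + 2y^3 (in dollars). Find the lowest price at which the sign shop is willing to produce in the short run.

The shutdown price is the minimum of AVC. VC = 29y - 12y^2 + 2y^3, so AVC = 29 - 12y + 2y^2.
dAVC/dy = -12 + 4y = 0 gives y = 3. min AVC = 29 - 12·3 + 2·3^2 = 11.
So the shutdown price is $11.

$11 per unit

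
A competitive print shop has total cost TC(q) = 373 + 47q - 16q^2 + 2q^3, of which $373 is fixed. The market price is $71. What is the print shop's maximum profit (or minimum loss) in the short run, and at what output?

Profit = -$85 at q = 6

AVC = 47 - 16q + 2q^2 has its minimum $15 at q = 4; price $71 clears that bar, so the firm operates.
With MC = 47 - 32q + 6q^2, P = MC on the upward-sloping part at q* = 6.
TR = 71·6 = 426. TC = 373 + 138 = 511. Profit = 426 − 511 = -$85.
By producing, the firm covers all variable cost plus $288 of fixed cost; shutting down would lose the full $373.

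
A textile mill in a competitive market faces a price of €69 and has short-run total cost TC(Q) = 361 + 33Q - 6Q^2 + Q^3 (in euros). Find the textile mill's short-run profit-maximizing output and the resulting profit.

Profit = -€145 at Q = 6

AVC = 33 - 6Q + Q^2 has its minimum €24 at Q = 3; price €69 clears that bar, so the firm operates.
MC = 33 - 12Q + 3Q^2. Setting P = MC and taking the root on the rising branch gives Q* = 6.
TR = 69·6 = 414. TC = 361 + 198 = 559. Profit = 414 − 559 = -€145.
By producing, the firm covers all variable cost plus €216 of fixed cost; shutting down would lose the full €361.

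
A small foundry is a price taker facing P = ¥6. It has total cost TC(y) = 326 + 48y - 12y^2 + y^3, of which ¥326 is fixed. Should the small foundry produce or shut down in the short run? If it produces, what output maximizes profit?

Shut down

Strip out fixed cost: VC = 48y - 12y^2 + y^3. Then AVC = 48 - 12y + y^2 and MC = 48 - 24y + 3y^2.
AVC hits its minimum where MC = AVC, at y = 6, giving min AVC = 48 - 12·6 + 6^2 = ¥12.
P = ¥6 lies below min AVC = ¥12; no output level covers variable cost.
Best response: produce nothing and absorb the ¥326 fixed cost.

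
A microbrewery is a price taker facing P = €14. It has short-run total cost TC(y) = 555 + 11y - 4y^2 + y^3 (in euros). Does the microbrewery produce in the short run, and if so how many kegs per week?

Produce at y = 3

Strip out fixed cost: VC = 11y - 4y^2 + y^3. Then AVC = 11 - 4y + y^2 and MC = 11 - 8y + 3y^2.
AVC hits its minimum where MC = AVC, at y = 2, giving min AVC = 11 - 4·2 + 2^2 = €7.
P = €14 exceeds min AVC = €7, so the firm stays open.
Set P = MC: 14 = 11 - 8y + 3y^2 → -3 - 8y + 3y^2 = 0. The roots are y = -1/3 and y = 3; the profit-maximizing output is on the rising part of MC, so y* = 3.
Check: AVC at y = 3 is €8 ≤ P, so revenue covers variable cost.
Profit = P·y − TC = 14·3 − 579 = -€537, a loss, but smaller than the €555 fixed cost the firm would lose by shutting down.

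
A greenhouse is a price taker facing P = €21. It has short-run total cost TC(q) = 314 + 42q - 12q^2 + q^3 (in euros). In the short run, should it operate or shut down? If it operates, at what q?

Produce at q = 7

From TC, MC = TC'(q) = 42 - 24q + 3q^2 and AVC = VC/q = 42 - 12q + q^2.
AVC hits its minimum where MC = AVC, at q = 6, giving min AVC = 42 - 12·6 + 6^2 = €6.
P = €21 exceeds min AVC = €6, so the firm stays open.
Set P = MC: 21 = 42 - 24q + 3q^2 → 21 - 24q + 3q^2 = 0. The roots are q = 1 and q = 7; the profit-maximizing output is on the rising part of MC, so q* = 7.
Check: AVC at q = 7 is €7 ≤ P, so revenue covers variable cost.
Profit = P·q − TC = 21·7 − 363 = -€216, a loss, but smaller than the €314 fixed cost the firm would lose by shutting down.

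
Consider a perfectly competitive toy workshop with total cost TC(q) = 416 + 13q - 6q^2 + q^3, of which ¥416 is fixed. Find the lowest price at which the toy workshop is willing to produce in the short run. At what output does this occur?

¥4 per unit, at q = 3

Short-run supply begins at min AVC. From VC = 13q - 6q^2 + q^3, AVC = 13 - 6q + q^2.
At the minimum of AVC, MC = AVC. MC = 13 - 12q + 3q^2; setting MC = AVC gives 2q^2 - 6q = 0, so q = 3. min AVC = 4.
The firm shuts down for any P below ¥4.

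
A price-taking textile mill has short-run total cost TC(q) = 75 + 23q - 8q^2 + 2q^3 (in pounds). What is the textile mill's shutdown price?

The shutdown price is the minimum of AVC. VC = 23q - 8q^2 + 2q^3, so AVC = 23 - 8q + 2q^2.
dAVC/dq = -8 + 4q = 0 gives q = 2. min AVC = 23 - 8·2 + 2·2^2 = 15.
For P < £15 the firm produces nothing.

£15 per unit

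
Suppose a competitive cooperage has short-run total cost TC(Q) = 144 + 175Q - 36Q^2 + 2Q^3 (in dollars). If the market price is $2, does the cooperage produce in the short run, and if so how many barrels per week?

From TC, MC = TC'(Q) = 175 - 72Q + 6Q^2 and AVC = VC/Q = 175 - 36Q + 2Q^2.
AVC is minimized where dAVC/dQ = -36 + 4Q = 0, at Q = 9; min AVC = 175 - 36·9 + 2·9^2 = $13.
Since P = $2 < min AVC = $13, price fails to cover variable cost at any output.
Best response: produce nothing and absorb the $144 fixed cost.

Shut down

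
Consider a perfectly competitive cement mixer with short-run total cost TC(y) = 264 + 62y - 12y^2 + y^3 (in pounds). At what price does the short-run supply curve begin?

The shutdown price is the minimum of AVC. VC = 62y - 12y^2 + y^3, so AVC = 62 - 12y + y^2.
At the minimum of AVC, MC = AVC. MC = 62 - 24y + 3y^2; setting MC = AVC gives 2y^2 - 12y = 0, so y = 6. min AVC = 26.
The firm shuts down for any P below £26.

£26 per unit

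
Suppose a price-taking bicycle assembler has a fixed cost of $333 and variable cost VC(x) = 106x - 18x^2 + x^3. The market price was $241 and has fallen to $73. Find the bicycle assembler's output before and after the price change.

AVC = 106 - 18x + x^2, minimized at x = 9 where min AVC = $25. MC = 106 - 36x + 3x^2.
With P = $241 above the shutdown price, P = MC gives x = 15.
At P = $73 ≥ min AVC, set P = MC: x = 11. The firm stays open but cuts output.

Output falls from 15 to 11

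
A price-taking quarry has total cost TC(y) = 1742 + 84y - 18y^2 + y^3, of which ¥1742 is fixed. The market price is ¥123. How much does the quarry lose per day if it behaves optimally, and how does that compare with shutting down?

Profit = -¥390 at y = 13

AVC = 84 - 18y + y^2 has its minimum ¥3 at y = 9; price ¥123 clears that bar, so the firm operates.
With MC = 84 - 36y + 3y^2, P = MC on the upward-sloping part at y* = 13.
TR = 123·13 = 1599. TC = 1742 + 247 = 1989. Profit = 1599 − 1989 = -¥390.
Shutting down would mean losing the fixed cost of ¥1742, so operating at a loss of ¥390 is better by ¥1352.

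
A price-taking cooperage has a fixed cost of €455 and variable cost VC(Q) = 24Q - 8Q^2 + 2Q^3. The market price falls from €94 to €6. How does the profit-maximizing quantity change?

Output falls from 5 to 0 (the firm shuts down)

AVC = 24 - 8Q + 2Q^2, minimized at Q = 2 where min AVC = €16. MC = 24 - 16Q + 6Q^2.
At P = €94 ≥ min AVC, set P = MC on the rising branch: Q = 5.
At P = €6 < min AVC = €16, price no longer covers variable cost at any output, so the firm shuts down: Q = 0.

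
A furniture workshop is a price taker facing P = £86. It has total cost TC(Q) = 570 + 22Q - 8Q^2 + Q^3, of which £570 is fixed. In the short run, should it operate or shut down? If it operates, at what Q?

From TC, MC = TC'(Q) = 22 - 16Q + 3Q^2 and AVC = VC/Q = 22 - 8Q + Q^2.
The AVC parabola has its vertex at Q = 8/2 = 4, where AVC = 22 - 8·4 + 4^2 = £6.
P = £86 exceeds min AVC = £6, so the firm stays open.
Set P = MC: 86 = 22 - 16Q + 3Q^2 → -64 - 16Q + 3Q^2 = 0. The roots are Q = -8/3 and Q = 8; the profit-maximizing output is on the rising part of MC, so Q* = 8.
Check: AVC at Q = 8 is £22 ≤ P, so revenue covers variable cost.
Profit = P·Q − TC = 86·8 − 746 = -£58, a loss, but smaller than the £570 fixed cost the firm would lose by shutting down.

Produce at Q = 8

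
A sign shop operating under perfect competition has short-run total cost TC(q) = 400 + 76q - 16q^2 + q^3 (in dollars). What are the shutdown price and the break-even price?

Shutdown price = min AVC. AVC = 76 - 16q + q^2, with vertex at q = 8 and minimum $12.
ATC = 400/q + 76 - 16q + q^2. Setting dATC/dq = −400/q^2 − 16 + 2q = 0 gives q = 10 (since 2·10^3 − 16·10^2 = 400).
min ATC = 400/10 + 76 − 16·10 + 10^2 = $56. That is the break-even price.
For $12 ≤ P < $56 the firm produces at a loss; below $12 it shuts down.

Shutdown price = $12; break-even price = $56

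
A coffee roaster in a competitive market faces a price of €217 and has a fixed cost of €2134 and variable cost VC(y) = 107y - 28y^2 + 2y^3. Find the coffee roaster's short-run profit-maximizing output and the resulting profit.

AVC = 107 - 28y + 2y^2 has its minimum €9 at y = 7; price €217 clears that bar, so the firm operates.
With MC = 107 - 56y + 6y^2, P = MC on the upward-sloping part at y* = 11.
TR = 217·11 = 2387. TC = 2134 + 451 = 2585. Profit = 2387 − 2585 = -€198.
Shutting down would mean losing the fixed cost of €2134, so operating at a loss of €198 is better by €1936.

Profit = -€198 at y = 11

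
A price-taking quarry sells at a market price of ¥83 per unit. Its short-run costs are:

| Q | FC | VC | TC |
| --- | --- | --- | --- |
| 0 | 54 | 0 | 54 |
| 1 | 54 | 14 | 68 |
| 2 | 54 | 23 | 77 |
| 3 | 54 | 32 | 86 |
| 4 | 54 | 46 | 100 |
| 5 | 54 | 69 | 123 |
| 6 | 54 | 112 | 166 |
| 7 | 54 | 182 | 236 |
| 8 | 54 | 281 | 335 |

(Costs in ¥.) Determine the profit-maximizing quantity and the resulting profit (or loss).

Tabulate TR − TC: Q=0: -54; Q=1: 15; Q=2: 89; Q=3: 163; Q=4: 232; Q=5: 292; Q=6: 332; Q=7: 345; Q=8: 329.
Profit is maximized at Q = 7. AVC there is 182/7 = ¥26 ≤ P, so producing beats shutting down (which would give -¥54).

Q = 7; profit = ¥345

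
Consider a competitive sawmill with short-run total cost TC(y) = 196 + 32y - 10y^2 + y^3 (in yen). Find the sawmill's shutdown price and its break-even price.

Shutdown price = min AVC. AVC = 32 - 10y + y^2, with vertex at y = 5 and minimum ¥7.
ATC = 196/y + 32 - 10y + y^2. Setting dATC/dy = −196/y^2 − 10 + 2y = 0 gives y = 7 (since 2·7^3 − 10·7^2 = 196).
min ATC = 196/7 + 32 − 10·7 + 7^2 = ¥39. That is the break-even price.
For ¥7 ≤ P < ¥39 the firm produces at a loss; below ¥7 it shuts down.

Shutdown price = ¥7; break-even price = ¥39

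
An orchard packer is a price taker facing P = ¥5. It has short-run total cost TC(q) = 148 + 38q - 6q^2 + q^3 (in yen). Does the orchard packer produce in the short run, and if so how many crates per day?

Shut down

Variable cost is VC = 38q - 6q^2 + q^3, so AVC = VC/q = 38 - 6q + q^2 and MC = dTC/dq = 38 - 12q + 3q^2.
AVC is minimized where dAVC/dq = -6 + 2q = 0, at q = 3; min AVC = 38 - 6·3 + 3^2 = ¥29.
Since P = ¥5 < min AVC = ¥29, price fails to cover variable cost at any output.
Shutting down limits the loss to fixed cost, ¥148.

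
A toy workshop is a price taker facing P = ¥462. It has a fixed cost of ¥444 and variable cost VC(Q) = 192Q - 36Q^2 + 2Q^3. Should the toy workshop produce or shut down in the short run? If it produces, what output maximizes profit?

Strip out fixed cost: VC = 192Q - 36Q^2 + 2Q^3. Then AVC = 192 - 36Q + 2Q^2 and MC = 192 - 72Q + 6Q^2.
AVC hits its minimum where MC = AVC, at Q = 9, giving min AVC = 192 - 36·9 + 2·9^2 = ¥30.
Because ¥462 ≥ ¥30, revenue can cover variable cost; the firm operates.
P = MC gives -270 - 72Q + 6Q^2 = 0, with roots -3 and 15. Take the larger (rising MC): Q* = 15.
Check: AVC at Q = 15 is ¥102 ≤ P, so revenue covers variable cost.
Profit = P·Q − TC = 462·15 − 1974 = ¥4956.

Produce at Q = 15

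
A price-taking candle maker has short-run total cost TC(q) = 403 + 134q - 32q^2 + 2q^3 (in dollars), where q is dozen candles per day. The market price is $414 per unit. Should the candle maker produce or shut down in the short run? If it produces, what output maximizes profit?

Produce at q = 14

From TC, MC = TC'(q) = 134 - 64q + 6q^2 and AVC = VC/q = 134 - 32q + 2q^2.
AVC is minimized where dAVC/dq = -32 + 4q = 0, at q = 8; min AVC = 134 - 32·8 + 2·8^2 = $6.
P = $414 exceeds min AVC = $6, so the firm stays open.
P = MC gives -280 - 64q + 6q^2 = 0, with roots -10/3 and 14. Take the larger (rising MC): q* = 14.
Check: AVC at q = 14 is $78 ≤ P, so revenue covers variable cost.
Profit = P·q − TC = 414·14 − 1495 = $4301.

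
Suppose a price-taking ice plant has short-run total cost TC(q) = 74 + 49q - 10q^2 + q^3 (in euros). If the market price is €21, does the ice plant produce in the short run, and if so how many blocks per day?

Strip out fixed cost: VC = 49q - 10q^2 + q^3. Then AVC = 49 - 10q + q^2 and MC = 49 - 20q + 3q^2.
AVC hits its minimum where MC = AVC, at q = 5, giving min AVC = 49 - 10·5 + 5^2 = €24.
Since P = €21 < min AVC = €24, price fails to cover variable cost at any output.
The firm minimizes its loss by shutting down and losing only its fixed cost of €74.

Shut down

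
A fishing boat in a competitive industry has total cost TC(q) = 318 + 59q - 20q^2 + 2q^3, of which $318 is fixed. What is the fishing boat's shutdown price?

$9 per unit

The firm shuts down when price falls below the minimum of average variable cost. AVC = VC/q = 59 - 20q + 2q^2.
dAVC/dq = -20 + 4q = 0 gives q = 5. min AVC = 59 - 20·5 + 2·5^2 = 9.
The firm shuts down for any P below $9.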